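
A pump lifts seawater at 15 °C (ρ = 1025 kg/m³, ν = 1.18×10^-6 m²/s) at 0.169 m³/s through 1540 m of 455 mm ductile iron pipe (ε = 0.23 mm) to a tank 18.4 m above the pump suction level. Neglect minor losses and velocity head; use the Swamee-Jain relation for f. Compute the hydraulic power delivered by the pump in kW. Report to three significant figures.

P_hyd ≈ 37.0 kW

V = 4Q/(πD²) = 1.039 m/s; Re = 4.01×10^5; ε/D = 5.05×10^-4; f = 0.01802
h_f = f(L/D)V²/2g = 3.359 m
Total head H = z + h_f = 18.4 + 3.359 = 21.76 m
P_hyd = ρgQH = 1025·9.81·0.169·21.76 = 36.98 kW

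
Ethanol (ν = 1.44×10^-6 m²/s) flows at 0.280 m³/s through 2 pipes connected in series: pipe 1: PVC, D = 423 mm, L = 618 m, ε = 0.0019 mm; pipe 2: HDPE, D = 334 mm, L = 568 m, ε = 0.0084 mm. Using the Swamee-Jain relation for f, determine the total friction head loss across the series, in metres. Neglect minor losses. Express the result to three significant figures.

Pipe 1: V = 1.992 m/s, Re = 5.85×10^5, ε/D = 4.49×10^-6, f = 0.01281, h_1 = f(L/D)V²/2g = 3.787 m
Pipe 2: V = 3.196 m/s, Re = 7.41×10^5, ε/D = 2.51×10^-5, f = 0.01271, h_2 = f(L/D)V²/2g = 11.25 m
Series → Q common, losses add: H = Σh = 15.04 m

H ≈ 15.0 m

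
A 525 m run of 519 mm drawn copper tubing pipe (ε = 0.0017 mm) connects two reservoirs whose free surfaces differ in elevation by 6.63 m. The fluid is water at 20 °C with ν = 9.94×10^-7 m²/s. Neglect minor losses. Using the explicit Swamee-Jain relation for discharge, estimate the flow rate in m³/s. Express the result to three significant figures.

Swamee-Jain (Type II): Q = -0.965·√(gD⁵h_f/L)·ln[ε/(3.7D) + √(3.17ν²L/(gD³h_f))]
√(gD⁵h_f/L) = √(9.81·0.519⁵·6.63/525) = 0.06830
ε/(3.7D) = 8.85×10^-7; √(3.17ν²L/(gD³h_f)) = 1.34×10^-5
Q = -0.965·0.06830·ln(1.433×10^-5) = 0.7351 m³/s
Check: V = 3.47 m/s, Re = 1.81×10^6, f = 0.01065, h_f = 6.63 m ≈ 6.63 m ✓

Q ≈ 0.735 m³/s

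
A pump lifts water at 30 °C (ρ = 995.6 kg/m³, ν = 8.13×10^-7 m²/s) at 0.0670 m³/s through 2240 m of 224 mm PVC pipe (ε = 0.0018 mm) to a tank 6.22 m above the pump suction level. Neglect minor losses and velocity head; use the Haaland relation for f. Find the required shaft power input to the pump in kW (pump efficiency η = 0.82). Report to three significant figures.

V = 4Q/(πD²) = 1.700 m/s; Re = 4.68×10^5; ε/D = 8.04×10^-6; f = 0.01330
h_f = f(L/D)V²/2g = 19.60 m
Total head H = z + h_f = 6.22 + 19.60 = 25.82 m
P_hyd = ρgQH = 995.6·9.81·0.0670·25.82 = 16.89 kW
P_shaft = P_hyd/η = 16.89/0.82 = 20.60 kW

P_shaft ≈ 20.6 kW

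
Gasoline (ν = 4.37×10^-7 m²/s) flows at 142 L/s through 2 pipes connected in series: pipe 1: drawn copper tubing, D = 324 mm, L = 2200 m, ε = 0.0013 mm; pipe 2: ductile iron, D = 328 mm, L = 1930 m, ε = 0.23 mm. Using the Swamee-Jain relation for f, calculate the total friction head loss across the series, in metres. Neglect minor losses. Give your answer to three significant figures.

H ≈ 27.2 m

Pipe 1: V = 1.722 m/s, Re = 1.28×10^6, ε/D = 4.01×10^-6, f = 0.01126, h_1 = f(L/D)V²/2g = 11.56 m
Pipe 2: V = 1.681 m/s, Re = 1.26×10^6, ε/D = 7.01×10^-4, f = 0.01844, h_2 = f(L/D)V²/2g = 15.62 m
Series → Q common, losses add: H = Σh = 27.18 m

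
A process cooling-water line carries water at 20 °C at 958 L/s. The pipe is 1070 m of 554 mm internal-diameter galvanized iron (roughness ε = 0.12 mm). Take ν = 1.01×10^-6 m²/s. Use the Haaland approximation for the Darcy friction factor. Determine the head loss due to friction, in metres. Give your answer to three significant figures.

V = 4Q/(πD²) = 4·0.958/(π·0.554²) = 3.974 m/s
Re = VD/ν = 3.974·0.554/1.01×10^-6 = 2.18×10^6 → turbulent
ε/D = 0.12/554 = 2.17×10^-4
Haaland: f = 0.01437
h_f = f(L/D)V²/(2g) = 0.01437·(1070/0.554)·3.974²/(2·9.81) = 22.34 m

h_f ≈ 22.3 m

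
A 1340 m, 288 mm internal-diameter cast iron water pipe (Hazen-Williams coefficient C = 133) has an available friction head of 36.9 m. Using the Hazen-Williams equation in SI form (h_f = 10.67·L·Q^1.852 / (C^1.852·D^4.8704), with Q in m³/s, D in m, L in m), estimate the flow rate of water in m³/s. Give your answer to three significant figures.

Rearranging: Q = [h_f·C^1.852·D^4.8704 / (10.67·L)]^(1/1.852)
Q = [36.9·133^1.852·0.288^4.8704 / (10.67·1340)]^0.540 = 0.2017 m³/s

Q ≈ 0.202 m³/s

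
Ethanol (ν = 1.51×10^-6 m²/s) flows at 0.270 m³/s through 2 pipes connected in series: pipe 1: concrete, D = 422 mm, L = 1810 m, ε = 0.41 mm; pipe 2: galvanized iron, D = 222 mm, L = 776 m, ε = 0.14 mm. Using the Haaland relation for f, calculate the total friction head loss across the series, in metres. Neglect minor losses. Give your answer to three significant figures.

H ≈ 172 m

Pipe 1: V = 1.930 m/s, Re = 5.39×10^5, ε/D = 9.72×10^-4, f = 0.02003, h_1 = f(L/D)V²/2g = 16.32 m
Pipe 2: V = 6.975 m/s, Re = 1.03×10^6, ε/D = 6.31×10^-4, f = 0.01800, h_2 = f(L/D)V²/2g = 156.1 m
Series → Q common, losses add: H = Σh = 172.4 m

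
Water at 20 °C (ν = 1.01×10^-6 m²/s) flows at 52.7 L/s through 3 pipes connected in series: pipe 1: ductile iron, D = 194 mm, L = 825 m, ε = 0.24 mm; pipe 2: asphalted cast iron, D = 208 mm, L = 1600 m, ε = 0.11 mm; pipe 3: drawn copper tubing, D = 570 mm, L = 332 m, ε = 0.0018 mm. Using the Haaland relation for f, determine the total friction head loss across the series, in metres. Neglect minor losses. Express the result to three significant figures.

H ≈ 31.9 m

Pipe 1: V = 1.783 m/s, Re = 3.42×10^5, ε/D = 0.00124, f = 0.02138, h_1 = f(L/D)V²/2g = 14.73 m
Pipe 2: V = 1.551 m/s, Re = 3.19×10^5, ε/D = 5.29×10^-4, f = 0.01817, h_2 = f(L/D)V²/2g = 17.13 m
Pipe 3: V = 0.2065 m/s, Re = 1.17×10^5, ε/D = 3.16×10^-6, f = 0.01728, h_3 = f(L/D)V²/2g = 0.02188 m
Series → Q common, losses add: H = Σh = 31.89 m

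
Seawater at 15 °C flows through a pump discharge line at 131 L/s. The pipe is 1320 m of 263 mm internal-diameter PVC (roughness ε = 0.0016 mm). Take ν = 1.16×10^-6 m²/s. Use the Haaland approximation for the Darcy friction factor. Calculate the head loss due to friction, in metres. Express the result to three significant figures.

h_f ≈ 19.2 m

V = 4Q/(πD²) = 4·0.131/(π·0.263²) = 2.411 m/s
Re = VD/ν = 2.411·0.263/1.16×10^-6 = 5.47×10^5 → turbulent
ε/D = 0.0016/263 = 6.08×10^-6
Haaland: f = 0.01293
h_f = f(L/D)V²/(2g) = 0.01293·(1320/0.263)·2.411²/(2·9.81) = 19.23 m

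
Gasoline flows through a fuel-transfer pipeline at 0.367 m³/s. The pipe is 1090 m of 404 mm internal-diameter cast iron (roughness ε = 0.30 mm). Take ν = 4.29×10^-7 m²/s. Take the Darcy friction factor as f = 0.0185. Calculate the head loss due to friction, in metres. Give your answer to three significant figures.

h_f ≈ 20.9 m

V = 4Q/(πD²) = 4·0.367/(π·0.404²) = 2.863 m/s
h_f = f(L/D)V²/(2g) = 0.01850·(1090/0.404)·2.863²/(2·9.81) = 20.85 m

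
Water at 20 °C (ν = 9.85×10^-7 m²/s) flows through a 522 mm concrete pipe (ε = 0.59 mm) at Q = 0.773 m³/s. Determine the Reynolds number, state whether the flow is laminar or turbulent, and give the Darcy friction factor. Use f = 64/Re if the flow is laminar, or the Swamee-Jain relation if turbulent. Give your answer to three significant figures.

Re ≈ 1.91×10^6; turbulent; f ≈ 0.0204

V = 4Q/(πD²) = 3.612 m/s
Re = VD/ν = 3.612·0.522/9.85×10^-7 = 1.91×10^6
Re > 4000 → turbulent; ε/D = 0.00113
Swamee-Jain: f = 0.02044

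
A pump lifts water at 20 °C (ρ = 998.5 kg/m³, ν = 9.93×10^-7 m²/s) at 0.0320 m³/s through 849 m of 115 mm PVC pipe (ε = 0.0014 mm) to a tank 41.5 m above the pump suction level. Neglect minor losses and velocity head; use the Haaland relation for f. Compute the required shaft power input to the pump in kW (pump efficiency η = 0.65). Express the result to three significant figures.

V = 4Q/(πD²) = 3.081 m/s; Re = 3.57×10^5; ε/D = 1.22×10^-5; f = 0.01400
h_f = f(L/D)V²/2g = 50.00 m
Total head H = z + h_f = 41.5 + 50.00 = 91.50 m
P_hyd = ρgQH = 998.5·9.81·0.0320·91.50 = 28.68 kW
P_shaft = P_hyd/η = 28.68/0.65 = 44.12 kW

P_shaft ≈ 44.1 kW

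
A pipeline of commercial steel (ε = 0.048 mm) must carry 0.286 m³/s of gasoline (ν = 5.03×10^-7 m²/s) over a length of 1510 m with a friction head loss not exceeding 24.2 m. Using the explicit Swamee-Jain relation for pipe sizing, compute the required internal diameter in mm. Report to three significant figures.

D ≈ 359 mm

Swamee-Jain (Type III): D = 0.66·[ε^1.25·(LQ²/(gh_f))^4.75 + ν·Q^9.4·(L/(gh_f))^5.2]^0.04
LQ²/(gh_f) = 0.5203; L/(gh_f) = 6.361
Term 1 = ε^1.25·(…)^4.75 = 1.79×10^-7; Term 2 = ν·Q^9.4·(…)^5.2 = 5.88×10^-8
D = 0.66·(1.79×10^-7 + 5.88×10^-8)^0.04 = 0.3586 m = 359 mm
Check: V = 2.83 m/s, Re = 2.02×10^6, f = 0.01342, h_f = 23.1 m ≈ 24.2 m ✓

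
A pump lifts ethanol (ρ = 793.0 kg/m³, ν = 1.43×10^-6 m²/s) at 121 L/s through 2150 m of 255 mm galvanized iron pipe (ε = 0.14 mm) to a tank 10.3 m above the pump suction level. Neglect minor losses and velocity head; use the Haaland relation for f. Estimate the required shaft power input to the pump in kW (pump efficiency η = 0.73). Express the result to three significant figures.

P_shaft ≈ 69.3 kW

V = 4Q/(πD²) = 2.369 m/s; Re = 4.22×10^5; ε/D = 5.49×10^-4; f = 0.01802
h_f = f(L/D)V²/2g = 43.46 m
Total head H = z + h_f = 10.3 + 43.46 = 53.76 m
P_hyd = ρgQH = 793.0·9.81·0.121·53.76 = 50.60 kW
P_shaft = P_hyd/η = 50.60/0.73 = 69.32 kW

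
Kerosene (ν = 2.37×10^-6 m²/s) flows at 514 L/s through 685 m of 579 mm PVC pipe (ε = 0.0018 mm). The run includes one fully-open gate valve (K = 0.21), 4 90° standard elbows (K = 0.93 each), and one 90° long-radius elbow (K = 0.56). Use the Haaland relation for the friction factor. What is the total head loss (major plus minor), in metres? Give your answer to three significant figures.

V = 4Q/(πD²) = 1.952 m/s; V²/2g = 0.1942 m
Re = 4.77×10^5, ε/D = 3.11×10^-6 → f = 0.01321 (Haaland)
Major: h_f = f(L/D)·V²/2g = 0.01321·1183·0.1942 = 3.035 m
Minor: ΣK = 4.49; h_m = ΣK·V²/2g = 0.8721 m
Total H_L = 3.035 + 0.8721 = 3.907 m

H_L ≈ 3.91 m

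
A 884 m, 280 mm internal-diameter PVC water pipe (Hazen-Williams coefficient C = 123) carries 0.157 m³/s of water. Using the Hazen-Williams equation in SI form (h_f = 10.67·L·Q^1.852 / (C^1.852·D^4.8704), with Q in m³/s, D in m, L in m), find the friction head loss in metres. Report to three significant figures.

h_f ≈ 20.3 m

h_f = 10.67·884·0.157^1.852 / (123^1.852·0.280^4.8704) = 20.30 m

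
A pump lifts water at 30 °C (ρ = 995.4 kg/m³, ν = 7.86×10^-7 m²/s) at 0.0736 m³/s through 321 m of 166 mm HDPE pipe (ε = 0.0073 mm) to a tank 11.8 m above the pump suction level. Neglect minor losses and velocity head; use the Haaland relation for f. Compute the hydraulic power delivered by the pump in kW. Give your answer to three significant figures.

P_hyd ≈ 19.1 kW

V = 4Q/(πD²) = 3.401 m/s; Re = 7.18×10^5; ε/D = 4.40×10^-5; f = 0.01293
h_f = f(L/D)V²/2g = 14.74 m
Total head H = z + h_f = 11.8 + 14.74 = 26.54 m
P_hyd = ρgQH = 995.4·9.81·0.0736·26.54 = 19.07 kW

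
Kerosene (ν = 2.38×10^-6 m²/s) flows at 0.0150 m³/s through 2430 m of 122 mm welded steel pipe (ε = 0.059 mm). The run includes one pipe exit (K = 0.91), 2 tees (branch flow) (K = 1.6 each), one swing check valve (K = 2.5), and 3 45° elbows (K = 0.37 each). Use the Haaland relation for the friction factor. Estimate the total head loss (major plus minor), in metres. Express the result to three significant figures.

H_L ≈ 36.1 m

V = 4Q/(πD²) = 1.283 m/s; V²/2g = 0.08392 m
Re = 6.58×10^4, ε/D = 4.84×10^-4 → f = 0.02123 (Haaland)
Major: h_f = f(L/D)·V²/2g = 0.02123·19918·0.08392 = 35.48 m
Minor: ΣK = 7.72; h_m = ΣK·V²/2g = 0.6479 m
Total H_L = 35.48 + 0.6479 = 36.13 m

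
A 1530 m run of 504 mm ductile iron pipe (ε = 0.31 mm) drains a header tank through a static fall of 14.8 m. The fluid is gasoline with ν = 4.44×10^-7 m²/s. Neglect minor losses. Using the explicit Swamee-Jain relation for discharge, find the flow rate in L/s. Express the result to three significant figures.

Swamee-Jain (Type II): Q = -0.965·√(gD⁵h_f/L)·ln[ε/(3.7D) + √(3.17ν²L/(gD³h_f))]
√(gD⁵h_f/L) = √(9.81·0.504⁵·14.8/1530) = 0.05555
ε/(3.7D) = 1.66×10^-4; √(3.17ν²L/(gD³h_f)) = 7.17×10^-6
Q = -0.965·0.05555·ln(1.734×10^-4) = 0.4642 m³/s
Check: V = 2.33 m/s, Re = 2.64×10^6, f = 0.01773, h_f = 14.9 m ≈ 14.8 m ✓

Q ≈ 464 L/s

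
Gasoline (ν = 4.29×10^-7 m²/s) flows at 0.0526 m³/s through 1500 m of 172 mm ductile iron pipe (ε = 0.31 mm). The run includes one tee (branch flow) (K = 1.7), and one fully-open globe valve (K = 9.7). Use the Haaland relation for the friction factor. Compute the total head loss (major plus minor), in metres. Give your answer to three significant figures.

H_L ≈ 55.4 m

V = 4Q/(πD²) = 2.264 m/s; V²/2g = 0.2612 m
Re = 9.08×10^5, ε/D = 0.00180 → f = 0.02302 (Haaland)
Major: h_f = f(L/D)·V²/2g = 0.02302·8721·0.2612 = 52.45 m
Minor: ΣK = 11.4; h_m = ΣK·V²/2g = 2.978 m
Total H_L = 52.45 + 2.978 = 55.42 m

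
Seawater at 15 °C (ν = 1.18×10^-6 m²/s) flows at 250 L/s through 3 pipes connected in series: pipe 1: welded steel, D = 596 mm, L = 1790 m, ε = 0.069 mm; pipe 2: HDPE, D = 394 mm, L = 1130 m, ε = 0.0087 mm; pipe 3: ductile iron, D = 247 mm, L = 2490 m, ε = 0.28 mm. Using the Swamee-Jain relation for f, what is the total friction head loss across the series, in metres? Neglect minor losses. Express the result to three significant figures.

Pipe 1: V = 0.8961 m/s, Re = 4.53×10^5, ε/D = 1.16×10^-4, f = 0.01481, h_1 = f(L/D)V²/2g = 1.821 m
Pipe 2: V = 2.050 m/s, Re = 6.85×10^5, ε/D = 2.21×10^-5, f = 0.01280, h_2 = f(L/D)V²/2g = 7.868 m
Pipe 3: V = 5.217 m/s, Re = 1.09×10^6, ε/D = 0.00113, f = 0.02059, h_3 = f(L/D)V²/2g = 287.9 m
Series → Q common, losses add: H = Σh = 297.6 m

H ≈ 298 m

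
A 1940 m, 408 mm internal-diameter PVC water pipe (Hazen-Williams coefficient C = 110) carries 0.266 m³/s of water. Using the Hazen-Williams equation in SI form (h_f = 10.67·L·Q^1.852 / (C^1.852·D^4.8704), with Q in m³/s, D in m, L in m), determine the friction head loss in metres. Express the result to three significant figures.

h_f ≈ 23.3 m

h_f = 10.67·1940·0.266^1.852 / (110^1.852·0.408^4.8704) = 23.25 m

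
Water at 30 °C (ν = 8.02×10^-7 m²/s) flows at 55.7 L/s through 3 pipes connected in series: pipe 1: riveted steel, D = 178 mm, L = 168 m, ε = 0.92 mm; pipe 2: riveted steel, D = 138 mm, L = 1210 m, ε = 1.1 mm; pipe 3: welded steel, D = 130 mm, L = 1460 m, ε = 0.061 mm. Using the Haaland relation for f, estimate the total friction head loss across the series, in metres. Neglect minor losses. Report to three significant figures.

H ≈ 399 m

Pipe 1: V = 2.238 m/s, Re = 4.97×10^5, ε/D = 0.00517, f = 0.03091, h_1 = f(L/D)V²/2g = 7.449 m
Pipe 2: V = 3.724 m/s, Re = 6.41×10^5, ε/D = 0.00797, f = 0.03533, h_2 = f(L/D)V²/2g = 218.9 m
Pipe 3: V = 4.196 m/s, Re = 6.80×10^5, ε/D = 4.69×10^-4, f = 0.01716, h_3 = f(L/D)V²/2g = 173.0 m
Series → Q common, losses add: H = Σh = 399.4 m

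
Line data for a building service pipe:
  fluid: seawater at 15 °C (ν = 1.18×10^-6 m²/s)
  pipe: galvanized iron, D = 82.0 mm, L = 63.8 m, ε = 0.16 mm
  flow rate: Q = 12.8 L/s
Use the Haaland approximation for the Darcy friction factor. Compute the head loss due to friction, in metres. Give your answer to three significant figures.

h_f ≈ 5.65 m

V = 4Q/(πD²) = 4·0.0128/(π·0.0820²) = 2.424 m/s
Re = VD/ν = 2.424·0.0820/1.18×10^-6 = 1.68×10^5 → turbulent
ε/D = 0.16/82.0 = 0.00195
Haaland: f = 0.02425
h_f = f(L/D)V²/(2g) = 0.02425·(63.8/0.0820)·2.424²/(2·9.81) = 5.650 m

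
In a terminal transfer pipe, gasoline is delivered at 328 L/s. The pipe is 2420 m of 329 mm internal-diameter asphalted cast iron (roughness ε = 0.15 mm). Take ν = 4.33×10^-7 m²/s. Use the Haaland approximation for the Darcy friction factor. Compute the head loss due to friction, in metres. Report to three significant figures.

V = 4Q/(πD²) = 4·0.328/(π·0.329²) = 3.858 m/s
Re = VD/ν = 3.858·0.329/4.33×10^-7 = 2.93×10^6 → turbulent
ε/D = 0.15/329 = 4.56×10^-4
Haaland: f = 0.01656
h_f = f(L/D)V²/(2g) = 0.01656·(2420/0.329)·3.858²/(2·9.81) = 92.40 m

h_f ≈ 92.4 m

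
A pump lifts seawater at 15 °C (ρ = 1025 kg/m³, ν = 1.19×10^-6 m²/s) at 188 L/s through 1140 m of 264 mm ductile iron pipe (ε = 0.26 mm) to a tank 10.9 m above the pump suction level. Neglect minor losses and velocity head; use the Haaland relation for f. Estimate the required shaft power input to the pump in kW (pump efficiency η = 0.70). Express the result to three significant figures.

V = 4Q/(πD²) = 3.434 m/s; Re = 7.62×10^5; ε/D = 9.85×10^-4; f = 0.01995
h_f = f(L/D)V²/2g = 51.80 m
Total head H = z + h_f = 10.9 + 51.80 = 62.70 m
P_hyd = ρgQH = 1025·9.81·0.188·62.70 = 118.5 kW
P_shaft = P_hyd/η = 118.5/0.70 = 169.3 kW

P_shaft ≈ 169 kW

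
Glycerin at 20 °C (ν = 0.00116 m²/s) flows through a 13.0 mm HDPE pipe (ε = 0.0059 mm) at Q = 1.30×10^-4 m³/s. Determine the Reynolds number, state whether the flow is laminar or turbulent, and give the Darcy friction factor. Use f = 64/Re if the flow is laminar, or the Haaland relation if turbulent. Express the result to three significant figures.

V = 4Q/(πD²) = 0.9794 m/s
Re = VD/ν = 0.9794·0.0130/0.00116 = 11.0
Re < 2300 → laminar → f = 64/Re = 5.831

Re ≈ 11.0; laminar; f = 64/Re ≈ 5.83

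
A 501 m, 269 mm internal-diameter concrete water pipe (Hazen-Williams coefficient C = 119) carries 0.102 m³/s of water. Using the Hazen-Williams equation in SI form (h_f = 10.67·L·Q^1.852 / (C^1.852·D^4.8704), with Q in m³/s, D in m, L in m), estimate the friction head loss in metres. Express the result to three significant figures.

h_f = 10.67·501·0.102^1.852 / (119^1.852·0.269^4.8704) = 6.689 m

h_f ≈ 6.69 m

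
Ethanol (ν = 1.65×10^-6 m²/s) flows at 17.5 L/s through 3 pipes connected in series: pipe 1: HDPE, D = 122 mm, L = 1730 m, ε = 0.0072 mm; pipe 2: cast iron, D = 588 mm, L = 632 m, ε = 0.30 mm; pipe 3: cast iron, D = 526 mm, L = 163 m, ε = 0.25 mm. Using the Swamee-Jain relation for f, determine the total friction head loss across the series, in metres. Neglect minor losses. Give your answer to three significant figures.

Pipe 1: V = 1.497 m/s, Re = 1.11×10^5, ε/D = 5.90×10^-5, f = 0.01786, h_1 = f(L/D)V²/2g = 28.94 m
Pipe 2: V = 0.06445 m/s, Re = 2.30×10^4, ε/D = 5.10×10^-4, f = 0.02625, h_2 = f(L/D)V²/2g = 0.005972 m
Pipe 3: V = 0.08053 m/s, Re = 2.57×10^4, ε/D = 4.75×10^-4, f = 0.02556, h_3 = f(L/D)V²/2g = 0.002618 m
Series → Q common, losses add: H = Σh = 28.94 m

H ≈ 28.9 m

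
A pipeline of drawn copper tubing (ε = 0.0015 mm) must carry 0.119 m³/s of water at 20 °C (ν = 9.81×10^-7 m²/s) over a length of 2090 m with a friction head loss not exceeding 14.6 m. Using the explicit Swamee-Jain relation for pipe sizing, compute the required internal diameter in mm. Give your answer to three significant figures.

D ≈ 298 mm

Swamee-Jain (Type III): D = 0.66·[ε^1.25·(LQ²/(gh_f))^4.75 + ν·Q^9.4·(L/(gh_f))^5.2]^0.04
LQ²/(gh_f) = 0.2066; L/(gh_f) = 14.59
Term 1 = ε^1.25·(…)^4.75 = 2.93×10^-11; Term 2 = ν·Q^9.4·(…)^5.2 = 2.27×10^-9
D = 0.66·(2.93×10^-11 + 2.27×10^-9)^0.04 = 0.2978 m = 298 mm
Check: V = 1.71 m/s, Re = 5.19×10^5, f = 0.01309, h_f = 13.7 m ≈ 14.6 m ✓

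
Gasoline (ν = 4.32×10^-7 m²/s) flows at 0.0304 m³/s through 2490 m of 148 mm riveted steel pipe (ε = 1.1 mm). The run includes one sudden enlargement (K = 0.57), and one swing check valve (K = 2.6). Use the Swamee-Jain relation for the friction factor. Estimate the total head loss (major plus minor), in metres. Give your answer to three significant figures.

H_L ≈ 93.1 m

V = 4Q/(πD²) = 1.767 m/s; V²/2g = 0.1592 m
Re = 6.05×10^5, ε/D = 0.00743 → f = 0.03456 (Swamee-Jain)
Major: h_f = f(L/D)·V²/2g = 0.03456·16824·0.1592 = 92.55 m
Minor: ΣK = 3.17; h_m = ΣK·V²/2g = 0.5045 m
Total H_L = 92.55 + 0.5045 = 93.06 m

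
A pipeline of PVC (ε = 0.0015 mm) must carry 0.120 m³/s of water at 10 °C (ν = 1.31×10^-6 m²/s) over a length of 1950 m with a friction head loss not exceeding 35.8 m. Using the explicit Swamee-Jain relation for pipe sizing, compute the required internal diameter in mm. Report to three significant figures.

Swamee-Jain (Type III): D = 0.66·[ε^1.25·(LQ²/(gh_f))^4.75 + ν·Q^9.4·(L/(gh_f))^5.2]^0.04
LQ²/(gh_f) = 0.07995; L/(gh_f) = 5.552
Term 1 = ε^1.25·(…)^4.75 = 3.23×10^-13; Term 2 = ν·Q^9.4·(…)^5.2 = 2.15×10^-11
D = 0.66·(3.23×10^-13 + 2.15×10^-11)^0.04 = 0.2472 m = 247 mm
Check: V = 2.50 m/s, Re = 4.72×10^5, f = 0.01332, h_f = 33.5 m ≈ 35.8 m ✓

D ≈ 247 mm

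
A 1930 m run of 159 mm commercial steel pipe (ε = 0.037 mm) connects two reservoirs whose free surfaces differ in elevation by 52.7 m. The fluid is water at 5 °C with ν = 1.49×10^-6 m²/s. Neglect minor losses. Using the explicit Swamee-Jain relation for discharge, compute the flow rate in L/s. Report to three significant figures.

Swamee-Jain (Type II): Q = -0.965·√(gD⁵h_f/L)·ln[ε/(3.7D) + √(3.17ν²L/(gD³h_f))]
√(gD⁵h_f/L) = √(9.81·0.159⁵·52.7/1930) = 0.005217
ε/(3.7D) = 6.29×10^-5; √(3.17ν²L/(gD³h_f)) = 8.08×10^-5
Q = -0.965·0.005217·ln(1.437×10^-4) = 0.04455 m³/s
Check: V = 2.24 m/s, Re = 2.39×10^5, f = 0.01698, h_f = 52.9 m ≈ 52.7 m ✓

Q ≈ 44.5 L/s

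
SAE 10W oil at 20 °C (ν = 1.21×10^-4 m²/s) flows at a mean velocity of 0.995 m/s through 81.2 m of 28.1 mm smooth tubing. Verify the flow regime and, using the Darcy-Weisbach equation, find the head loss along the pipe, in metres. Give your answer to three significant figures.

h_f ≈ 40.4 m

Re = VD/ν = 0.995·0.02810/1.21×10^-4 = 231 → laminar (Re < 2300)
f = 64/Re = 0.2770
h_f = f(L/D)V²/(2g) = 0.2770·(81.2/0.02810)·0.995²/(2·9.81) = 40.39 m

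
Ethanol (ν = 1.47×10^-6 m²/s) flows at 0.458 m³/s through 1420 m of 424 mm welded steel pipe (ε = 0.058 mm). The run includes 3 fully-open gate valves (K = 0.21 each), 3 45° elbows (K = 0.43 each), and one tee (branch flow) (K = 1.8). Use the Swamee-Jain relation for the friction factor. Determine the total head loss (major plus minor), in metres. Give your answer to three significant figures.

H_L ≈ 27.3 m

V = 4Q/(πD²) = 3.244 m/s; V²/2g = 0.5363 m
Re = 9.36×10^5, ε/D = 1.37×10^-4 → f = 0.01408 (Swamee-Jain)
Major: h_f = f(L/D)·V²/2g = 0.01408·3349·0.5363 = 25.30 m
Minor: ΣK = 3.72; h_m = ΣK·V²/2g = 1.995 m
Total H_L = 25.30 + 1.995 = 27.29 m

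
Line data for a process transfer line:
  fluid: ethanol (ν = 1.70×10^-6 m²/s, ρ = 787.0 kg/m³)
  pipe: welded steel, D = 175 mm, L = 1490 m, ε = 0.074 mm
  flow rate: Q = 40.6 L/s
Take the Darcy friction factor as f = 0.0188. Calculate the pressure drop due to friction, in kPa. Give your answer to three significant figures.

V = 4Q/(πD²) = 4·0.0406/(π·0.175²) = 1.688 m/s
h_f = f(L/D)V²/(2g) = 0.01880·(1490/0.175)·1.688²/(2·9.81) = 23.24 m
Δp = ρg·h_f = 787.0·9.81·23.24 = 179.5 kPa

Δp ≈ 179 kPa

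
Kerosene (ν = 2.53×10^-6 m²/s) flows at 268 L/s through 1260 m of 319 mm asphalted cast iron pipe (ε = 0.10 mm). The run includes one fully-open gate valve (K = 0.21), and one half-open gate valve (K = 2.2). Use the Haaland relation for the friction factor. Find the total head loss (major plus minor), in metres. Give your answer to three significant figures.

H_L ≈ 38.6 m

V = 4Q/(πD²) = 3.353 m/s; V²/2g = 0.5731 m
Re = 4.23×10^5, ε/D = 3.13×10^-4 → f = 0.01644 (Haaland)
Major: h_f = f(L/D)·V²/2g = 0.01644·3950·0.5731 = 37.22 m
Minor: ΣK = 2.41; h_m = ΣK·V²/2g = 1.381 m
Total H_L = 37.22 + 1.381 = 38.61 m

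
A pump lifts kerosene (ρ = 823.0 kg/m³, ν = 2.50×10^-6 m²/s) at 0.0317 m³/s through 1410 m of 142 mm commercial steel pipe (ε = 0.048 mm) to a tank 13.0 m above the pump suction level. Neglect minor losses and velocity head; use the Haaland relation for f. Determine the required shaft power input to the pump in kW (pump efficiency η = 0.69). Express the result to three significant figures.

V = 4Q/(πD²) = 2.002 m/s; Re = 1.14×10^5; ε/D = 3.38×10^-4; f = 0.01901
h_f = f(L/D)V²/2g = 38.55 m
Total head H = z + h_f = 13.0 + 38.55 = 51.55 m
P_hyd = ρgQH = 823.0·9.81·0.0317·51.55 = 13.19 kW
P_shaft = P_hyd/η = 13.19/0.69 = 19.12 kW

P_shaft ≈ 19.1 kW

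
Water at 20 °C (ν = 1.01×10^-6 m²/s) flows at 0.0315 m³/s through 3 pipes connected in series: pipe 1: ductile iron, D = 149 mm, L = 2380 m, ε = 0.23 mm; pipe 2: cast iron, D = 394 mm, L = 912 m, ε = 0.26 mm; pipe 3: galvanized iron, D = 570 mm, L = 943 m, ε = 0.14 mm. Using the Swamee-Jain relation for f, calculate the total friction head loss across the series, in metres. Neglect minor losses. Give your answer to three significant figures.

H ≈ 60.9 m

Pipe 1: V = 1.807 m/s, Re = 2.67×10^5, ε/D = 0.00154, f = 0.02285, h_1 = f(L/D)V²/2g = 60.71 m
Pipe 2: V = 0.2584 m/s, Re = 1.01×10^5, ε/D = 6.60×10^-4, f = 0.02106, h_2 = f(L/D)V²/2g = 0.1659 m
Pipe 3: V = 0.1234 m/s, Re = 6.97×10^4, ε/D = 2.46×10^-4, f = 0.02043, h_3 = f(L/D)V²/2g = 0.02625 m
Series → Q common, losses add: H = Σh = 60.90 m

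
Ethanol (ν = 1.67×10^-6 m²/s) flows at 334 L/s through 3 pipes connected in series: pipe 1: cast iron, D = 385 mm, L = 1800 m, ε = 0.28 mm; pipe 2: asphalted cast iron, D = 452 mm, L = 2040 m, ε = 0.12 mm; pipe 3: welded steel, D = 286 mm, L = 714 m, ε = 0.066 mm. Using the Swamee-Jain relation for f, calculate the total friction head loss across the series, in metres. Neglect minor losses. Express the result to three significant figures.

Pipe 1: V = 2.869 m/s, Re = 6.61×10^5, ε/D = 7.27×10^-4, f = 0.01888, h_1 = f(L/D)V²/2g = 37.03 m
Pipe 2: V = 2.082 m/s, Re = 5.63×10^5, ε/D = 2.65×10^-4, f = 0.01596, h_2 = f(L/D)V²/2g = 15.90 m
Pipe 3: V = 5.199 m/s, Re = 8.90×10^5, ε/D = 2.31×10^-4, f = 0.01519, h_3 = f(L/D)V²/2g = 52.25 m
Series → Q common, losses add: H = Σh = 105.2 m

H ≈ 105 m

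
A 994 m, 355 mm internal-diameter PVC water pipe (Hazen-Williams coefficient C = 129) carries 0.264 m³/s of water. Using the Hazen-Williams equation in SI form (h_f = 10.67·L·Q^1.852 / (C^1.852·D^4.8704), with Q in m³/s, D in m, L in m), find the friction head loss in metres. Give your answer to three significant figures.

h_f = 10.67·994·0.264^1.852 / (129^1.852·0.355^4.8704) = 17.22 m

h_f ≈ 17.2 m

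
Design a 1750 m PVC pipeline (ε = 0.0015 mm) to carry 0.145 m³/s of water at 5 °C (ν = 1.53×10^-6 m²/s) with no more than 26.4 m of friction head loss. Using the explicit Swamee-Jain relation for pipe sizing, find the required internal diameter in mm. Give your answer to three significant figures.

Swamee-Jain (Type III): D = 0.66·[ε^1.25·(LQ²/(gh_f))^4.75 + ν·Q^9.4·(L/(gh_f))^5.2]^0.04
LQ²/(gh_f) = 0.1421; L/(gh_f) = 6.757
Term 1 = ε^1.25·(…)^4.75 = 4.95×10^-12; Term 2 = ν·Q^9.4·(…)^5.2 = 4.13×10^-10
D = 0.66·(4.95×10^-12 + 4.13×10^-10)^0.04 = 0.2782 m = 278 mm
Check: V = 2.38 m/s, Re = 4.34×10^5, f = 0.01351, h_f = 24.6 m ≈ 26.4 m ✓

D ≈ 278 mm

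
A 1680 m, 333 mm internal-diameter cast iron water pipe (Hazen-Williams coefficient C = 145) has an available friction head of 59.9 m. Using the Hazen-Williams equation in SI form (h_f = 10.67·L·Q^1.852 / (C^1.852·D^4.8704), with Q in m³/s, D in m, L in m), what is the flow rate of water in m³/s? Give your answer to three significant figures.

Q ≈ 0.370 m³/s

Rearranging: Q = [h_f·C^1.852·D^4.8704 / (10.67·L)]^(1/1.852)
Q = [59.9·145^1.852·0.333^4.8704 / (10.67·1680)]^0.540 = 0.3703 m³/s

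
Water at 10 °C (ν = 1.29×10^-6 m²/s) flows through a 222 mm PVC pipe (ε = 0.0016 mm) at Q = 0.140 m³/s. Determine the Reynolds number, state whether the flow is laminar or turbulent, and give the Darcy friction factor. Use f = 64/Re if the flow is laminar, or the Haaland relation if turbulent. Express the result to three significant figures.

Re ≈ 6.22×10^5; turbulent; f ≈ 0.0127

V = 4Q/(πD²) = 3.617 m/s
Re = VD/ν = 3.617·0.222/1.29×10^-6 = 6.22×10^5
Re > 4000 → turbulent; ε/D = 7.21×10^-6
Haaland: f = 0.01266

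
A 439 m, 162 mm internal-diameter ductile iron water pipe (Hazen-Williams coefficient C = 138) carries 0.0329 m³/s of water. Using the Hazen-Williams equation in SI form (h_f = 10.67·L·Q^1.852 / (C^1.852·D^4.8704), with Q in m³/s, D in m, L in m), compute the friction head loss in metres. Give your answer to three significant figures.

h_f = 10.67·439·0.0329^1.852 / (138^1.852·0.162^4.8704) = 6.477 m

h_f ≈ 6.48 m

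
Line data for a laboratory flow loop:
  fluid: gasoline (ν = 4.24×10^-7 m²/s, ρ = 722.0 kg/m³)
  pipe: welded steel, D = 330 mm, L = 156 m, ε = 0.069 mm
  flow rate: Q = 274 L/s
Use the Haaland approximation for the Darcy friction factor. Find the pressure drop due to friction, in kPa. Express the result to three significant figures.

V = 4Q/(πD²) = 4·0.274/(π·0.330²) = 3.204 m/s
Re = VD/ν = 3.204·0.330/4.24×10^-7 = 2.49×10^6 → turbulent
ε/D = 0.069/330 = 2.09×10^-4
Haaland: f = 0.01423
h_f = f(L/D)V²/(2g) = 0.01423·(156/0.330)·3.204²/(2·9.81) = 3.519 m
Δp = ρg·h_f = 722.0·9.81·3.519 = 24.93 kPa

Δp ≈ 24.9 kPa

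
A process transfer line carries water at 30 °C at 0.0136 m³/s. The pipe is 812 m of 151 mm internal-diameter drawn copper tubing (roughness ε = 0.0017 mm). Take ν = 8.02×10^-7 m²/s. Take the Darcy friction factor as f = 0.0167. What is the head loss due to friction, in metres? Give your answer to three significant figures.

h_f ≈ 2.64 m

V = 4Q/(πD²) = 4·0.0136/(π·0.151²) = 0.7594 m/s
h_f = f(L/D)V²/(2g) = 0.01670·(812/0.151)·0.7594²/(2·9.81) = 2.640 m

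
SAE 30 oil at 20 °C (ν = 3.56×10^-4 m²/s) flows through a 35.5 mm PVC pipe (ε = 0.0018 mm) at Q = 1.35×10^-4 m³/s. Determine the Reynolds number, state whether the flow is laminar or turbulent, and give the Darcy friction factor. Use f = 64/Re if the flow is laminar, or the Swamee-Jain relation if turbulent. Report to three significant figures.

Re ≈ 13.6; laminar; f = 64/Re ≈ 4.71

V = 4Q/(πD²) = 0.1364 m/s
Re = VD/ν = 0.1364·0.0355/3.56×10^-4 = 13.6
Re < 2300 → laminar → f = 64/Re = 4.706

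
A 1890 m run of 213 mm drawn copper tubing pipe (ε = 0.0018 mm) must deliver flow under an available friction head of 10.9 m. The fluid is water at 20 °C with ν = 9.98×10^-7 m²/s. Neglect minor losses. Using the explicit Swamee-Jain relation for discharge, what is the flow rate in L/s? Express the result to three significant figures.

Swamee-Jain (Type II): Q = -0.965·√(gD⁵h_f/L)·ln[ε/(3.7D) + √(3.17ν²L/(gD³h_f))]
√(gD⁵h_f/L) = √(9.81·0.213⁵·10.9/1890) = 0.004980
ε/(3.7D) = 2.28×10^-6; √(3.17ν²L/(gD³h_f)) = 7.60×10^-5
Q = -0.965·0.004980·ln(7.828×10^-5) = 0.04544 m³/s
Check: V = 1.28 m/s, Re = 2.72×10^5, f = 0.01473, h_f = 10.8 m ≈ 10.9 m ✓

Q ≈ 45.4 L/s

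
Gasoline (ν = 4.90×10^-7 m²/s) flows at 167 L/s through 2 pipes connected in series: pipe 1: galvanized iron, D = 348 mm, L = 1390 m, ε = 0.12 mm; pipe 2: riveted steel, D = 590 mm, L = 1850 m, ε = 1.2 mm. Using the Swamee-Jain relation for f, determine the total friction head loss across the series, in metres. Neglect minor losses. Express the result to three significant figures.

H ≈ 11.5 m

Pipe 1: V = 1.756 m/s, Re = 1.25×10^6, ε/D = 3.45×10^-4, f = 0.01601, h_1 = f(L/D)V²/2g = 10.05 m
Pipe 2: V = 0.6108 m/s, Re = 7.35×10^5, ε/D = 0.00203, f = 0.02386, h_2 = f(L/D)V²/2g = 1.423 m
Series → Q common, losses add: H = Σh = 11.47 m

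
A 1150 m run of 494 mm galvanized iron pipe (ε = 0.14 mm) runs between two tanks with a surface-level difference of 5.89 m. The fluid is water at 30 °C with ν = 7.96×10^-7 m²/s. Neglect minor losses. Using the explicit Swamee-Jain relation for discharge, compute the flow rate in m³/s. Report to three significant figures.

Swamee-Jain (Type II): Q = -0.965·√(gD⁵h_f/L)·ln[ε/(3.7D) + √(3.17ν²L/(gD³h_f))]
√(gD⁵h_f/L) = √(9.81·0.494⁵·5.89/1150) = 0.03845
ε/(3.7D) = 7.66×10^-5; √(3.17ν²L/(gD³h_f)) = 1.82×10^-5
Q = -0.965·0.03845·ln(9.480×10^-5) = 0.3437 m³/s
Check: V = 1.79 m/s, Re = 1.11×10^6, f = 0.01553, h_f = 5.93 m ≈ 5.89 m ✓

Q ≈ 0.344 m³/s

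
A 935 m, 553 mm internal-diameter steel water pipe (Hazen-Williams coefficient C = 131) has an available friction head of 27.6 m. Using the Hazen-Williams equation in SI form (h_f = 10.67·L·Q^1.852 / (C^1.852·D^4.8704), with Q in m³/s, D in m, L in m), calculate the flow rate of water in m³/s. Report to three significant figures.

Rearranging: Q = [h_f·C^1.852·D^4.8704 / (10.67·L)]^(1/1.852)
Q = [27.6·131^1.852·0.553^4.8704 / (10.67·935)]^0.540 = 1.147 m³/s

Q ≈ 1.15 m³/s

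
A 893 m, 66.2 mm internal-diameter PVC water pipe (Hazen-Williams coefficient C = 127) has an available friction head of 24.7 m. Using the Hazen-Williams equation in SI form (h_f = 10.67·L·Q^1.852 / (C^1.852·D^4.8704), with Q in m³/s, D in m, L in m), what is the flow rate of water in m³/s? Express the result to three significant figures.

Rearranging: Q = [h_f·C^1.852·D^4.8704 / (10.67·L)]^(1/1.852)
Q = [24.7·127^1.852·0.0662^4.8704 / (10.67·893)]^0.540 = 0.004040 m³/s

Q ≈ 0.00404 m³/s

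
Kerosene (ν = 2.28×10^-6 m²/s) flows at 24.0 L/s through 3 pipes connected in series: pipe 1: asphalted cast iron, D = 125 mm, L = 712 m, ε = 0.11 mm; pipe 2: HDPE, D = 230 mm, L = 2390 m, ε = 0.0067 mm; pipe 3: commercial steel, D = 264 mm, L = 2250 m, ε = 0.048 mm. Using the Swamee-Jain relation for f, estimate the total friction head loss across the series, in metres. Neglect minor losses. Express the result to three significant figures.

Pipe 1: V = 1.956 m/s, Re = 1.07×10^5, ε/D = 8.80×10^-4, f = 0.02177, h_1 = f(L/D)V²/2g = 24.17 m
Pipe 2: V = 0.5777 m/s, Re = 5.83×10^4, ε/D = 2.91×10^-5, f = 0.02019, h_2 = f(L/D)V²/2g = 3.569 m
Pipe 3: V = 0.4384 m/s, Re = 5.08×10^4, ε/D = 1.82×10^-4, f = 0.02142, h_3 = f(L/D)V²/2g = 1.788 m
Series → Q common, losses add: H = Σh = 29.53 m

H ≈ 29.5 m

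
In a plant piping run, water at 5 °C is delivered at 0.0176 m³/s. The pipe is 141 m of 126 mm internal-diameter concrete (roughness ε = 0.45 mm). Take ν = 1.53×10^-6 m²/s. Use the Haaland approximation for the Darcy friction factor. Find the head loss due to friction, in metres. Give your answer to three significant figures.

h_f ≈ 3.23 m

V = 4Q/(πD²) = 4·0.0176/(π·0.126²) = 1.412 m/s
Re = VD/ν = 1.412·0.126/1.53×10^-6 = 1.16×10^5 → turbulent
ε/D = 0.45/126 = 0.00357
Haaland: f = 0.02846
h_f = f(L/D)V²/(2g) = 0.02846·(141/0.126)·1.412²/(2·9.81) = 3.234 m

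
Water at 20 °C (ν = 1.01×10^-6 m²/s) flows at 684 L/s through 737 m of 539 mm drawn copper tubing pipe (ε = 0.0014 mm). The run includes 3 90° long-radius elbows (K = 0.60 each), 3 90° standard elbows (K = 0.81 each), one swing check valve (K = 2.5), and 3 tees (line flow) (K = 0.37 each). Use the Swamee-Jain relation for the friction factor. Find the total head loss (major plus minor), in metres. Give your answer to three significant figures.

H_L ≈ 10.4 m

V = 4Q/(πD²) = 2.998 m/s; V²/2g = 0.4580 m
Re = 1.60×10^6, ε/D = 2.60×10^-6 → f = 0.01083 (Swamee-Jain)
Major: h_f = f(L/D)·V²/2g = 0.01083·1367·0.4580 = 6.782 m
Minor: ΣK = 7.84; h_m = ΣK·V²/2g = 3.591 m
Total H_L = 6.782 + 3.591 = 10.37 m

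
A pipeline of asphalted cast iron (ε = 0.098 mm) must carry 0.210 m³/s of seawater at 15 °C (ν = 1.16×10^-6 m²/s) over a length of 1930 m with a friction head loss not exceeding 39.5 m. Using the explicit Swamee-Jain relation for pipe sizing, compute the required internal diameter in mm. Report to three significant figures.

D ≈ 315 mm

Swamee-Jain (Type III): D = 0.66·[ε^1.25·(LQ²/(gh_f))^4.75 + ν·Q^9.4·(L/(gh_f))^5.2]^0.04
LQ²/(gh_f) = 0.2196; L/(gh_f) = 4.981
Term 1 = ε^1.25·(…)^4.75 = 7.28×10^-9; Term 2 = ν·Q^9.4·(…)^5.2 = 2.09×10^-9
D = 0.66·(7.28×10^-9 + 2.09×10^-9)^0.04 = 0.3151 m = 315 mm
Check: V = 2.69 m/s, Re = 7.32×10^5, f = 0.01609, h_f = 36.4 m ≈ 39.5 m ✓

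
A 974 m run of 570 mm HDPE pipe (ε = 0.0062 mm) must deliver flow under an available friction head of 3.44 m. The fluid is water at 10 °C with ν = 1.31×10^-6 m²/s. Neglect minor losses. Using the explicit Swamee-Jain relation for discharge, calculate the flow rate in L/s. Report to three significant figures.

Q ≈ 456 L/s

Swamee-Jain (Type II): Q = -0.965·√(gD⁵h_f/L)·ln[ε/(3.7D) + √(3.17ν²L/(gD³h_f))]
√(gD⁵h_f/L) = √(9.81·0.570⁵·3.44/974) = 0.04566
ε/(3.7D) = 2.94×10^-6; √(3.17ν²L/(gD³h_f)) = 2.91×10^-5
Q = -0.965·0.04566·ln(3.206×10^-5) = 0.4559 m³/s
Check: V = 1.79 m/s, Re = 7.77×10^5, f = 0.01234, h_f = 3.43 m ≈ 3.44 m ✓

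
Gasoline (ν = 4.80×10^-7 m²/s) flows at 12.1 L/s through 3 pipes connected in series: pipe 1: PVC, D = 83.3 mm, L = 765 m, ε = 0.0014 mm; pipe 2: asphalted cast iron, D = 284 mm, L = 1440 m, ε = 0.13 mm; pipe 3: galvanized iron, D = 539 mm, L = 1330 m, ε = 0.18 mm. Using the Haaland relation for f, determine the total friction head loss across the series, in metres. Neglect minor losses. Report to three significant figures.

H ≈ 32.2 m

Pipe 1: V = 2.220 m/s, Re = 3.85×10^5, ε/D = 1.68×10^-5, f = 0.01386, h_1 = f(L/D)V²/2g = 31.98 m
Pipe 2: V = 0.1910 m/s, Re = 1.13×10^5, ε/D = 4.58×10^-4, f = 0.01958, h_2 = f(L/D)V²/2g = 0.1846 m
Pipe 3: V = 0.05303 m/s, Re = 5.95×10^4, ε/D = 3.34×10^-4, f = 0.02105, h_3 = f(L/D)V²/2g = 0.007446 m
Series → Q common, losses add: H = Σh = 32.17 m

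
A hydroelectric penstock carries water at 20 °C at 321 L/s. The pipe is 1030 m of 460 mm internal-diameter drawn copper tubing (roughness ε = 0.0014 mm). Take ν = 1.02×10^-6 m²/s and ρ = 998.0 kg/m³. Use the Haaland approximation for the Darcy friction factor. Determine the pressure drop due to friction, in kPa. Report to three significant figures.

Δp ≈ 49.6 kPa

V = 4Q/(πD²) = 4·0.321/(π·0.460²) = 1.932 m/s
Re = VD/ν = 1.932·0.460/1.02×10^-6 = 8.71×10^5 → turbulent
ε/D = 0.0014/460 = 3.04×10^-6
Haaland: f = 0.01191
h_f = f(L/D)V²/(2g) = 0.01191·(1030/0.460)·1.932²/(2·9.81) = 5.069 m
Δp = ρg·h_f = 998.0·9.81·5.069 = 49.63 kPa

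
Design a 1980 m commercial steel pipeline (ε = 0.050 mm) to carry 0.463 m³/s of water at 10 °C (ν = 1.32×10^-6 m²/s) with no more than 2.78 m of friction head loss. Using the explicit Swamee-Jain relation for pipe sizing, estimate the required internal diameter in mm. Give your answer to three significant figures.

D ≈ 711 mm

Swamee-Jain (Type III): D = 0.66·[ε^1.25·(LQ²/(gh_f))^4.75 + ν·Q^9.4·(L/(gh_f))^5.2]^0.04
LQ²/(gh_f) = 15.56; L/(gh_f) = 72.60
Term 1 = ε^1.25·(…)^4.75 = 1.93; Term 2 = ν·Q^9.4·(…)^5.2 = 4.51
D = 0.66·(1.93 + 4.51)^0.04 = 0.7111 m = 711 mm
Check: V = 1.17 m/s, Re = 6.28×10^5, f = 0.01371, h_f = 2.65 m ≈ 2.78 m ✓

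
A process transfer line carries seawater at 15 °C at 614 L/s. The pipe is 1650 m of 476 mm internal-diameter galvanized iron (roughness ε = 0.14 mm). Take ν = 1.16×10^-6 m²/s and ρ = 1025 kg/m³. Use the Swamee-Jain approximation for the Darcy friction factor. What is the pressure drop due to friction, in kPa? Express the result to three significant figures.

V = 4Q/(πD²) = 4·0.614/(π·0.476²) = 3.450 m/s
Re = VD/ν = 3.450·0.476/1.16×10^-6 = 1.42×10^6 → turbulent
ε/D = 0.14/476 = 2.94×10^-4
Swamee-Jain: f = 0.01549
h_f = f(L/D)V²/(2g) = 0.01549·(1650/0.476)·3.450²/(2·9.81) = 32.59 m
Δp = ρg·h_f = 1025·9.81·32.59 = 327.7 kPa

Δp ≈ 328 kPa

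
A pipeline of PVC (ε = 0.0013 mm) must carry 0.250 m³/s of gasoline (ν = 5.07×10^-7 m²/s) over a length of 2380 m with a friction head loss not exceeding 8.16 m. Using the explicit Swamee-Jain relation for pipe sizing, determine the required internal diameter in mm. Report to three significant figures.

D ≈ 445 mm

Swamee-Jain (Type III): D = 0.66·[ε^1.25·(LQ²/(gh_f))^4.75 + ν·Q^9.4·(L/(gh_f))^5.2]^0.04
LQ²/(gh_f) = 1.858; L/(gh_f) = 29.73
Term 1 = ε^1.25·(…)^4.75 = 8.33×10^-7; Term 2 = ν·Q^9.4·(…)^5.2 = 5.09×10^-5
D = 0.66·(8.33×10^-7 + 5.09×10^-5)^0.04 = 0.4447 m = 445 mm
Check: V = 1.61 m/s, Re = 1.41×10^6, f = 0.01105, h_f = 7.81 m ≈ 8.16 m ✓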